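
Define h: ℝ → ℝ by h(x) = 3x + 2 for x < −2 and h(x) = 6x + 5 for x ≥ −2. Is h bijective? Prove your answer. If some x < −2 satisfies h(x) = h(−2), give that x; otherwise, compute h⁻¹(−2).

Both pieces are strictly increasing (slopes 3 and 6), so each is injective on its own interval.
The left piece maps (−∞, −2) onto (−∞, −4); the right piece maps [−2, ∞) onto [−7, ∞).
These images overlap. In particular h(−2) = −7 (right piece), and solving 3x + 2 = −7 on the left piece gives x = −3 < −2.
So h(−3) = h(−2) with −3 ≠ −2, and h is not injective, hence not bijective. This x = −3 is the requested value below −2.

-3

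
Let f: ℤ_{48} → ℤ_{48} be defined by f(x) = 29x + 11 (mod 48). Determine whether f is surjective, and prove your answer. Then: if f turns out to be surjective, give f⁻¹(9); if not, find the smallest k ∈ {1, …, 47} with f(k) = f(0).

Recall that f is surjective if every y in the codomain equals f(x) for some x in the domain.
Since gcd(29, 48) = 1, 29 is invertible modulo 48. Euclid's algorithm: 48 = 1·29 + 19, 29 = 1·19 + 10, 19 = 1·10 + 9, 10 = 1·9 + 1; back-substituting gives 1 = 5·29 − 3·48, so 29⁻¹ ≡ 5 (mod 48).
For any y ∈ ℤ_{48}, x = 5(y − 11) mod 48 satisfies f(x) = 29·5(y − 11) + 11 ≡ y (since 29·5 ≡ 1 mod 48). So every y has a preimage.
Thus f is surjective.
Since f is surjective, we compute f⁻¹(9): solve 29x + 11 ≡ 9 (mod 48), i.e. 29x ≡ 46 (mod 48).
Multiplying by 29⁻¹ = 5 gives x ≡ 5·46 = 230 = 4·48 + 38 ≡ 38 (mod 48).
Check: f(38) = 29·38 + 11 = 1113 = 23·48 + 9 ≡ 9 (mod 48).

38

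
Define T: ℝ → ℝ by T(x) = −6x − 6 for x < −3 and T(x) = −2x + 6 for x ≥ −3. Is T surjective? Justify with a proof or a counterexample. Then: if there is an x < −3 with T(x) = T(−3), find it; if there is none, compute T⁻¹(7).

Both pieces are strictly decreasing (slopes −6 and −2), so each is injective on its own interval.
The left piece maps (−∞, −3) onto (12, ∞); the right piece maps [−3, ∞) onto (−∞, 12].
These images together cover ℝ, so T is surjective.
Because the two images are disjoint, no x < −3 has T(x) = T(−3), so we compute T⁻¹(7): 7 lies in (−∞, 12], so solve −2x + 6 = 7: x = (7 − 6)/(−2) = −1/2.

-1/2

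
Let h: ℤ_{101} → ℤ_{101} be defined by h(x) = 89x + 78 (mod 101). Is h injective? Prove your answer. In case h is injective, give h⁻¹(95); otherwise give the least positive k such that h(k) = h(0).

Recall that h is injective if h(s) = h(t) implies s = t.
Suppose h(s) = h(t) in ℤ_{101}. Then 89s + 78 ≡ 89t + 78 (mod 101), thus 89(s − t) ≡ 0 (mod 101).
Since gcd(89, 101) = 1, 89 is invertible modulo 101, therefore s − t ≡ 0 (mod 101), i.e. s = t.
Hence h is injective.
We now compute 89⁻¹ mod 101 explicitly. Euclid's algorithm: 101 = 1·89 + 12, 89 = 7·12 + 5, 12 = 2·5 + 2, 5 = 2·2 + 1; back-substituting gives 1 = 42·89 − 37·101, so 89⁻¹ ≡ 42 (mod 101).
Since h is injective, we compute h⁻¹(95): solve 89x + 78 ≡ 95 (mod 101), i.e. 89x ≡ 17 (mod 101).
Multiplying by 89⁻¹ = 42 gives x ≡ 42·17 = 714 = 7·101 + 7 ≡ 7 (mod 101).
Check: h(7) = 89·7 + 78 = 701 = 6·101 + 95 ≡ 95 (mod 101).

7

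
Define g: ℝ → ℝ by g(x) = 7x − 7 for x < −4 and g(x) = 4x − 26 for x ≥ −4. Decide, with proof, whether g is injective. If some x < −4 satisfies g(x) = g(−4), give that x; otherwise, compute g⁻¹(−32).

Both pieces are strictly increasing (slopes 7 and 4), so each is injective on its own interval.
The left piece maps (−∞, −4) onto (−∞, −35); the right piece maps [−4, ∞) onto [−42, ∞).
These images overlap. In particular g(−4) = −42 (right piece), and solving 7x − 7 = −42 on the left piece gives x = −5 < −4.
So g(−5) = g(−4) with −5 ≠ −4, and g is not injective. This x = −5 is the requested value below −4.

-5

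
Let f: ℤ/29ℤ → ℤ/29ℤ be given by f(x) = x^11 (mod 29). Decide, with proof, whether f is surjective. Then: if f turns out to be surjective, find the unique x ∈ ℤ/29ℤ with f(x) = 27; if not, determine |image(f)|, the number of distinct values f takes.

Since 29 is prime, the nonzero elements of ℤ/29ℤ form a cyclic group of order 28.
As gcd(11, 28) = 1, raising to the 11th power is a bijection on this group: if u^11 ≡ v^11 then (uv^{−1})^11 = 1, and the only element of order dividing gcd(11, 28) = 1 is 1, so u = v.
With f(0) = 0 this makes f injective on all of ℤ/29ℤ, hence bijective (finite equal-size domain and codomain). In particular f is surjective.
Since f is surjective, we find the preimage of 27. The inverse of x ↦ x^11 on (ℤ/29ℤ)^× is x ↦ x^23, because 11·23 = 253 = 9·28 + 1 ≡ 1 (mod 28) and x^{28} = 1 for x ≠ 0 (Fermat). So f⁻¹(27) = 27^23 mod 29.
Repeated squaring mod 29: 27^1 ≡ 27, 27^2 ≡ 27² = 729 ≡ 4, 27^4 ≡ 4² = 16, 27^8 ≡ 16² = 256 ≡ 24, 27^16 ≡ 24² = 576 ≡ 25. Since 23 = 16 + 4 + 2 + 1, 27^23 ≡ 25·16·4·27: 25·16 = 400 ≡ 23, then 23·4 = 92 ≡ 5, then 5·27 = 135 ≡ 19. So 27^23 ≡ 19 (mod 29).
Hence f⁻¹(27) = 19.

19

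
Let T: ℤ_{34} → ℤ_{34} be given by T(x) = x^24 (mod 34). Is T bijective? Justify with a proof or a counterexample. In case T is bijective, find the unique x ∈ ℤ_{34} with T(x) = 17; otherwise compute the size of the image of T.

6

T(2): Repeated squaring mod 34: 2^1 ≡ 2, 2^2 ≡ 2² = 4, 2^4 ≡ 4² = 16, 2^8 ≡ 16² = 256 ≡ 18, 2^16 ≡ 18² = 324 ≡ 18. Since 24 = 16 + 8, 2^24 ≡ 18·18: 18·18 = 324 ≡ 18. So 2^24 ≡ 18 (mod 34).
T(4): Repeated squaring mod 34: 4^1 ≡ 4, 4^2 ≡ 4² = 16, 4^4 ≡ 16² = 256 ≡ 18, 4^8 ≡ 18² = 324 ≡ 18, 4^16 ≡ 18² = 324 ≡ 18. Since 24 = 16 + 8, 4^24 ≡ 18·18: 18·18 = 324 ≡ 18. So 4^24 ≡ 18 (mod 34).
So T(2) = T(4) = 18 while 2 ≠ 4, so T is not injective, hence not bijective.
Since T is not bijective, we determine |image(T)|. Computing x^24 mod 34 for each x (by repeated squaring, reducing mod 34 at every step), the values T(0), T(1), …, T(33) are: 0, 1, 18, 33, 18, 33, 16, 33, 18, 1, 16, 33, 16, 1, 16, 1, 18, 17, 18, 1, 16, 1, 16, 33, 16, 1, 18, 33, 16, 33, 18, 33, 18, 1.
The distinct values are {0, 1, 16, 17, 18, 33}; there are 6 of them.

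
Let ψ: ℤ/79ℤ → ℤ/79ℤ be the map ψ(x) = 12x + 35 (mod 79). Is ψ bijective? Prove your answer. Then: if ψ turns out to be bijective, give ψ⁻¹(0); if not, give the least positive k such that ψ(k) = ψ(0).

30

Suppose ψ(s) = ψ(t) in ℤ/79ℤ. Then 12s + 35 ≡ 12t + 35 (mod 79), so 12(s − t) ≡ 0 (mod 79).
Since gcd(12, 79) = 1, 12 is invertible modulo 79, hence s − t ≡ 0 (mod 79), i.e. s = t.
We now compute 12⁻¹ mod 79 explicitly. Euclid's algorithm: 79 = 6·12 + 7, 12 = 1·7 + 5, 7 = 1·5 + 2, 5 = 2·2 + 1; back-substituting gives 1 = 33·12 − 5·79, so 12⁻¹ ≡ 33 (mod 79).
Then y ↦ 33(y − 35) is a two-sided inverse to ψ, so every y ∈ ℤ/79ℤ has a preimage.
So ψ is bijective.
Since ψ is bijective, we compute ψ⁻¹(0): solve 12x + 35 ≡ 0 (mod 79), i.e. 12x ≡ 44 (mod 79).
Multiplying by 12⁻¹ = 33 gives x ≡ 33·44 = 1452 = 18·79 + 30 ≡ 30 (mod 79).
Check: ψ(30) = 12·30 + 35 = 395 = 5·79 + 0 ≡ 0 (mod 79).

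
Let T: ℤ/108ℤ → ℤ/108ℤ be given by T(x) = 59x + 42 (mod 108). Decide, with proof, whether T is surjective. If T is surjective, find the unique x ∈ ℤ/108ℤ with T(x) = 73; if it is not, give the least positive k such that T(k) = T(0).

Since gcd(59, 108) = 1, 59 is invertible modulo 108. Euclid's algorithm: 108 = 1·59 + 49, 59 = 1·49 + 10, 49 = 4·10 + 9, 10 = 1·9 + 1; back-substituting gives 1 = 11·59 − 6·108, so 59⁻¹ ≡ 11 (mod 108).
Then y ↦ 11(y − 42) is a two-sided inverse to T, so every y ∈ ℤ/108ℤ has a preimage.
Thus T is surjective.
Since T is surjective, we compute T⁻¹(73): solve 59x + 42 ≡ 73 (mod 108), i.e. 59x ≡ 31 (mod 108).
Multiplying by 59⁻¹ = 11 gives x ≡ 11·31 = 341 = 3·108 + 17 ≡ 17 (mod 108).
Check: T(17) = 59·17 + 42 = 1045 = 9·108 + 73 ≡ 73 (mod 108).

17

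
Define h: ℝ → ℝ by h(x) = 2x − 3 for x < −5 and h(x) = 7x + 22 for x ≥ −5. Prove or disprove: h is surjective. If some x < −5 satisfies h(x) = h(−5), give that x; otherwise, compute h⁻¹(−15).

-6

Both pieces are strictly increasing (slopes 2 and 7), so each is injective on its own interval.
The left piece maps (−∞, −5) onto (−∞, −13); the right piece maps [−5, ∞) onto [−13, ∞).
These images together cover ℝ, so h is surjective.
Because the two images are disjoint, no x < −5 has h(x) = h(−5), so we compute h⁻¹(−15): −15 lies in (−∞, −13), so solve 2x − 3 = −15: x = (−15 + 3)/2 = −6.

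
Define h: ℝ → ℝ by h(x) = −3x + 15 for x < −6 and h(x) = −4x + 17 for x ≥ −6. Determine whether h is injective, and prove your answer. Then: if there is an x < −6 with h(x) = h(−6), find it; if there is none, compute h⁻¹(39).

-26/3

Both pieces are strictly decreasing (slopes −3 and −4), so each is injective on its own interval.
The left piece maps (−∞, −6) onto (33, ∞); the right piece maps [−6, ∞) onto (−∞, 41].
These images overlap. In particular h(−6) = 41 (right piece), and solving −3x + 15 = 41 on the left piece gives x = −26/3 < −6.
So h(−26/3) = h(−6) with −26/3 ≠ −6, and h is not injective. This x = −26/3 is the requested value below −6.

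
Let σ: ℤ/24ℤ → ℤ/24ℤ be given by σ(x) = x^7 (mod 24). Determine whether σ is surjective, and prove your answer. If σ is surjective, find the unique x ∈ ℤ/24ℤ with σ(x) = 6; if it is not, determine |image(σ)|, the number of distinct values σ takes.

σ(0) = 0^7 = 0.
σ(6): Repeated squaring mod 24: 6^1 ≡ 6, 6^2 ≡ 6² = 36 ≡ 12, 6^4 ≡ 12² = 144 ≡ 0. Since 7 = 4 + 2 + 1, 6^7 ≡ 0·12·6: 0·12 = 0, then 0·6 = 0. So 6^7 ≡ 0 (mod 24).
So σ(0) = σ(6) = 0 while 0 ≠ 6, hence σ is not injective.
A non-injective map from the 24-element set ℤ/24ℤ to itself takes at most 23 distinct values, so it cannot be surjective. Thus σ is not surjective.
Since σ is not surjective, we determine |image(σ)|. Computing x^7 mod 24 for each x (by repeated squaring, reducing mod 24 at every step), the values σ(0), σ(1), …, σ(23) are: 0, 1, 8, 3, 16, 5, 0, 7, 8, 9, 16, 11, 0, 13, 8, 15, 16, 17, 0, 19, 8, 21, 16, 23.
The distinct values are {0, 1, 3, 5, 7, 8, 9, 11, 13, 15, 16, 17, 19, 21, 23}; there are 15 of them.

15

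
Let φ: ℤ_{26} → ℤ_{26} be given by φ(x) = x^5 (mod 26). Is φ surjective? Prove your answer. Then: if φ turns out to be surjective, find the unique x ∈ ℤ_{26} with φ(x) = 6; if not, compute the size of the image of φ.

2

Computing x^5 mod 26 for each x (by repeated squaring, reducing mod 26 at every step), the values φ(0), φ(1), …, φ(25) are: 0, 1, 6, 9, 10, 5, 2, 11, 8, 3, 4, 7, 12, 13, 14, 19, 22, 23, 18, 15, 24, 21, 16, 17, 20, 25.
Every element of ℤ_{26} appears exactly once in this list, so φ is a bijection, and in particular surjective.
Since φ is surjective, we read off the preimage of 6 from the same table: φ(2) = 6, so φ⁻¹(6) = 2.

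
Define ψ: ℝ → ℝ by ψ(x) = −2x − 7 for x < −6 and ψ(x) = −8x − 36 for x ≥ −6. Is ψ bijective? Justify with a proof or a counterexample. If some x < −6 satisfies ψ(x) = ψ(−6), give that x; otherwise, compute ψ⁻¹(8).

-19/2

Both pieces are strictly decreasing (slopes −2 and −8), so each is injective on its own interval.
The left piece maps (−∞, −6) onto (5, ∞); the right piece maps [−6, ∞) onto (−∞, 12].
These images overlap. In particular ψ(−6) = 12 (right piece), and solving −2x − 7 = 12 on the left piece gives x = −19/2 < −6.
So ψ(−19/2) = ψ(−6) with −19/2 ≠ −6, and ψ is not injective, hence not bijective. This x = −19/2 is the requested value below −6.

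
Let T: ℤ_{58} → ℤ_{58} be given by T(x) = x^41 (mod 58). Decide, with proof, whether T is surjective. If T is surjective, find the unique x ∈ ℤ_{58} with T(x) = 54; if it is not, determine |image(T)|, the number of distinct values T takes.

36

Computing x^41 mod 58 for each x (by repeated squaring, reducing mod 58 at every step), the values T(0), T(1), …, T(57) are: 0, 1, 14, 19, 22, 35, 34, 25, 18, 13, 26, 21, 12, 9, 2, 27, 20, 17, 8, 3, 16, 11, 4, 53, 52, 7, 10, 15, 28, 29, 30, 43, 48, 51, 6, 5, 54, 47, 42, 55, 50, 41, 38, 31, 56, 49, 46, 37, 32, 45, 40, 33, 24, 23, 36, 39, 44, 57.
Every element of ℤ_{58} appears exactly once in this list, so T is a bijection, and in particular surjective.
Since T is surjective, we read off the preimage of 54 from the same table: T(36) = 54, so T⁻¹(54) = 36.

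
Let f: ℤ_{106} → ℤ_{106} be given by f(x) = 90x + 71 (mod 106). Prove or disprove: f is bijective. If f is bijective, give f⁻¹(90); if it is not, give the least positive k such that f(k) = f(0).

53

Recall: injectivity means: for all u, v in the domain, f(u) = f(v) implies u = v.
We have gcd(90, 106) = 2 > 1. Taking u = 0 and v = 53: f(0) = 71 and f(53) = 90·53 + 71 = 4841 ≡ 71 (mod 106).
So f(0) = f(53) while 0 ≠ 53, hence f is not injective, hence not bijective.
Since f is not bijective, we find the least positive k with f(k) = f(0): this means 90k ≡ 0 (mod 106), i.e. 106 ∣ 90k. Since gcd(90, 106) = 2, dividing through by 2 this holds exactly when 53 ∣ 45k, and as gcd(45, 53) = 1, exactly when 53 ∣ k.
The smallest positive such k is 53.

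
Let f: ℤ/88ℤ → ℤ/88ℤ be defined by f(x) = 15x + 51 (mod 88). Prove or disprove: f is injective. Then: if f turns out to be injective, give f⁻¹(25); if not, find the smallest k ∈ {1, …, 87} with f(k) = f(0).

Suppose f(u) = f(v) in ℤ/88ℤ. Then 15u + 51 ≡ 15v + 51 (mod 88), thus 15(u − v) ≡ 0 (mod 88).
Since gcd(15, 88) = 1, 15 is invertible modulo 88, therefore u − v ≡ 0 (mod 88), i.e. u = v.
Therefore f is injective.
We now compute 15⁻¹ mod 88 explicitly. Euclid's algorithm: 88 = 5·15 + 13, 15 = 1·13 + 2, 13 = 6·2 + 1; back-substituting gives 1 = 47·15 − 8·88, so 15⁻¹ ≡ 47 (mod 88).
Since f is injective, we compute f⁻¹(25): solve 15x + 51 ≡ 25 (mod 88), i.e. 15x ≡ 62 (mod 88).
Multiplying by 15⁻¹ = 47 gives x ≡ 47·62 = 2914 = 33·88 + 10 ≡ 10 (mod 88).
Check: f(10) = 15·10 + 51 = 201 = 2·88 + 25 ≡ 25 (mod 88).

10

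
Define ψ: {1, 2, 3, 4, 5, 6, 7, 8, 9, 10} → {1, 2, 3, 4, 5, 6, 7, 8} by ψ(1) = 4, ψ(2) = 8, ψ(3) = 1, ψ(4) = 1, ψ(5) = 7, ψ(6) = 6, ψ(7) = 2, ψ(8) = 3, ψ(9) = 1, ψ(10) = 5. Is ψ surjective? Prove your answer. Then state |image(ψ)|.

8

Every element of the codomain has a preimage: 1 = ψ(3), 2 = ψ(7), 3 = ψ(8), 4 = ψ(1), 5 = ψ(10), 6 = ψ(6), 7 = ψ(5), 8 = ψ(2).
Thus ψ is surjective.
The image of ψ is {1, 2, 3, 4, 5, 6, 7, 8}, which has 8 elements.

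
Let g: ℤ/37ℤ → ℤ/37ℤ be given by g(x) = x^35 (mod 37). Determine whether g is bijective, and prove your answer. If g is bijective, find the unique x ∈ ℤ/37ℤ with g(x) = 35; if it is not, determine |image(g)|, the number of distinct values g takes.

Since 37 is prime, the nonzero elements of ℤ/37ℤ form a cyclic group of order 36.
As gcd(35, 36) = 1, raising to the 35th power is a bijection on this group: if x_1^35 ≡ x_2^35 then (x_1x_2^{−1})^35 = 1, and the only element of order dividing gcd(35, 36) = 1 is 1, so x_1 = x_2.
With g(0) = 0 this makes g injective on all of ℤ/37ℤ, hence bijective (finite equal-size domain and codomain). In particular g is bijective.
Since g is bijective, we find the preimage of 35. The inverse of x ↦ x^35 on (ℤ/37ℤ)^× is x ↦ x^35, because 35·35 = 1225 = 34·36 + 1 ≡ 1 (mod 36) and x^{36} = 1 for x ≠ 0 (Fermat). So g⁻¹(35) = 35^35 mod 37.
Repeated squaring mod 37: 35^1 ≡ 35, 35^2 ≡ 35² = 1225 ≡ 4, 35^4 ≡ 4² = 16, 35^8 ≡ 16² = 256 ≡ 34, 35^16 ≡ 34² = 1156 ≡ 9, 35^32 ≡ 9² = 81 ≡ 7. Since 35 = 32 + 2 + 1, 35^35 ≡ 7·4·35: 7·4 = 28, then 28·35 = 980 ≡ 18. So 35^35 ≡ 18 (mod 37).
Hence g⁻¹(35) = 18.

18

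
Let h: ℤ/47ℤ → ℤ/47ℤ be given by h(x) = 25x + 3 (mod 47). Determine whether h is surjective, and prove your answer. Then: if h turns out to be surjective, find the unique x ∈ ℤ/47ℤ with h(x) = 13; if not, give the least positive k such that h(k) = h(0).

Since gcd(25, 47) = 1, 25 is invertible modulo 47. Euclid's algorithm: 47 = 1·25 + 22, 25 = 1·22 + 3, 22 = 7·3 + 1; back-substituting gives 1 = 32·25 − 17·47, so 25⁻¹ ≡ 32 (mod 47).
Then y ↦ 32(y − 3) is a two-sided inverse to h, so every y ∈ ℤ/47ℤ has a preimage.
Thus h is surjective.
Since h is surjective, we compute h⁻¹(13): solve 25x + 3 ≡ 13 (mod 47), i.e. 25x ≡ 10 (mod 47).
Multiplying by 25⁻¹ = 32 gives x ≡ 32·10 = 320 = 6·47 + 38 ≡ 38 (mod 47).
Check: h(38) = 25·38 + 3 = 953 = 20·47 + 13 ≡ 13 (mod 47).

38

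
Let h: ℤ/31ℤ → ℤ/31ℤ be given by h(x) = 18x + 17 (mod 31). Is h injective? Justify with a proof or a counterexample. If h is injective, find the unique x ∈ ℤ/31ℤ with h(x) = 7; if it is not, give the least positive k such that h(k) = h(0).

27

If h(u) = h(v), then 18u ≡ 18v (mod 31). Because gcd(18, 31) = 1, we may cancel 18 to get u ≡ v (mod 31).
Thus h is injective.
We now compute 18⁻¹ mod 31 explicitly. Euclid's algorithm: 31 = 1·18 + 13, 18 = 1·13 + 5, 13 = 2·5 + 3, 5 = 1·3 + 2, 3 = 1·2 + 1; back-substituting gives 1 = 19·18 − 11·31, so 18⁻¹ ≡ 19 (mod 31).
Since h is injective, we compute h⁻¹(7): solve 18x + 17 ≡ 7 (mod 31), i.e. 18x ≡ 21 (mod 31).
Multiplying by 18⁻¹ = 19 gives x ≡ 19·21 = 399 = 12·31 + 27 ≡ 27 (mod 31).
Check: h(27) = 18·27 + 17 = 503 = 16·31 + 7 ≡ 7 (mod 31).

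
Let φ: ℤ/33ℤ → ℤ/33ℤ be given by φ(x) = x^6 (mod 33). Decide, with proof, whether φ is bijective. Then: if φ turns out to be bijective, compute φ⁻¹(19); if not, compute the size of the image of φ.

φ(4): Repeated squaring mod 33: 4^1 ≡ 4, 4^2 ≡ 4² = 16, 4^4 ≡ 16² = 256 ≡ 25. Since 6 = 4 + 2, 4^6 ≡ 25·16: 25·16 = 400 ≡ 4. So 4^6 ≡ 4 (mod 33).
φ(7): Repeated squaring mod 33: 7^1 ≡ 7, 7^2 ≡ 7² = 49 ≡ 16, 7^4 ≡ 16² = 256 ≡ 25. Since 6 = 4 + 2, 7^6 ≡ 25·16: 25·16 = 400 ≡ 4. So 7^6 ≡ 4 (mod 33).
So φ(4) = φ(7) = 4 while 4 ≠ 7, therefore φ is not injective, hence not bijective.
Since φ is not bijective, we determine |image(φ)|. Computing x^6 mod 33 for each x (by repeated squaring, reducing mod 33 at every step), the values φ(0), φ(1), …, φ(32) are: 0, 1, 31, 3, 4, 16, 27, 4, 25, 9, 1, 22, 12, 31, 25, 15, 16, 16, 15, 25, 31, 12, 22, 1, 9, 25, 4, 27, 16, 4, 3, 31, 1.
The distinct values are {0, 1, 3, 4, 9, 12, 15, 16, 22, 25, 27, 31}; there are 12 of them.

12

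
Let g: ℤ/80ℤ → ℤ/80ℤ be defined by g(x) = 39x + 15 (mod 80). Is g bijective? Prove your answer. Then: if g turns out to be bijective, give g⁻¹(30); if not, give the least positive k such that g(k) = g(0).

If g(s) = g(t), then 39s ≡ 39t (mod 80). Because gcd(39, 80) = 1, we may cancel 39 to get s ≡ t (mod 80).
We now compute 39⁻¹ mod 80 explicitly. Euclid's algorithm: 80 = 2·39 + 2, 39 = 19·2 + 1; back-substituting gives 1 = 39·39 − 19·80, so 39⁻¹ ≡ 39 (mod 80).
Then y ↦ 39(y − 15) is a two-sided inverse to g, so every y ∈ ℤ/80ℤ has a preimage.
Hence g is bijective.
Since g is bijective, we compute g⁻¹(30): solve 39x + 15 ≡ 30 (mod 80), i.e. 39x ≡ 15 (mod 80).
Multiplying by 39⁻¹ = 39 gives x ≡ 39·15 = 585 = 7·80 + 25 ≡ 25 (mod 80).
Check: g(25) = 39·25 + 15 = 990 = 12·80 + 30 ≡ 30 (mod 80).

25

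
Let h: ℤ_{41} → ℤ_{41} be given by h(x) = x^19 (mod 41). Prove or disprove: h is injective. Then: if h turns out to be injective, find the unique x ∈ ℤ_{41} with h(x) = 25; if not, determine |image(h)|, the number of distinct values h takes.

23

Since 41 is prime, the nonzero elements of ℤ_{41} form a cyclic group of order 40.
As gcd(19, 40) = 1, raising to the 19th power is a bijection on this group: if a^19 ≡ b^19 then (ab^{−1})^19 = 1, and the only element of order dividing gcd(19, 40) = 1 is 1, so a = b.
With h(0) = 0 this makes h injective on all of ℤ_{41}, hence bijective (finite equal-size domain and codomain). In particular h is injective.
Since h is injective, we find the preimage of 25. The inverse of x ↦ x^19 on (ℤ_{41})^× is x ↦ x^19, because 19·19 = 361 = 9·40 + 1 ≡ 1 (mod 40) and x^{40} = 1 for x ≠ 0 (Fermat). So h⁻¹(25) = 25^19 mod 41.
Repeated squaring mod 41: 25^1 ≡ 25, 25^2 ≡ 25² = 625 ≡ 10, 25^4 ≡ 10² = 100 ≡ 18, 25^8 ≡ 18² = 324 ≡ 37, 25^16 ≡ 37² = 1369 ≡ 16. Since 19 = 16 + 2 + 1, 25^19 ≡ 16·10·25: 16·10 = 160 ≡ 37, then 37·25 = 925 ≡ 23. So 25^19 ≡ 23 (mod 41).
Hence h⁻¹(25) = 23.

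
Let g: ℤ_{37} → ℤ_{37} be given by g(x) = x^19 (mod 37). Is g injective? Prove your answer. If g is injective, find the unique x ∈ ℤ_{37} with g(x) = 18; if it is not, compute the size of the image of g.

Since 37 is prime, the nonzero elements of ℤ_{37} form a cyclic group of order 36.
As gcd(19, 36) = 1, raising to the 19th power is a bijection on this group: if s^19 ≡ t^19 then (st^{−1})^19 = 1, and the only element of order dividing gcd(19, 36) = 1 is 1, so s = t.
With g(0) = 0 this makes g injective on all of ℤ_{37}, hence bijective (finite equal-size domain and codomain). In particular g is injective.
Since g is injective, we find the preimage of 18. The inverse of x ↦ x^19 on (ℤ_{37})^× is x ↦ x^19, because 19·19 = 361 = 10·36 + 1 ≡ 1 (mod 36) and x^{36} = 1 for x ≠ 0 (Fermat). So g⁻¹(18) = 18^19 mod 37.
Repeated squaring mod 37: 18^1 ≡ 18, 18^2 ≡ 18² = 324 ≡ 28, 18^4 ≡ 28² = 784 ≡ 7, 18^8 ≡ 7² = 49 ≡ 12, 18^16 ≡ 12² = 144 ≡ 33. Since 19 = 16 + 2 + 1, 18^19 ≡ 33·28·18: 33·28 = 924 ≡ 36, then 36·18 = 648 ≡ 19. So 18^19 ≡ 19 (mod 37).
Hence g⁻¹(18) = 19.

19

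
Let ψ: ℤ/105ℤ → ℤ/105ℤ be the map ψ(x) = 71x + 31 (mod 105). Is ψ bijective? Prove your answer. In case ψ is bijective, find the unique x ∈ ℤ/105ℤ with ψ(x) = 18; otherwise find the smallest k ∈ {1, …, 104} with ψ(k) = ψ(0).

If ψ(u) = ψ(v), then 71u ≡ 71v (mod 105). Because gcd(71, 105) = 1, we may cancel 71 to get u ≡ v (mod 105).
We now compute 71⁻¹ mod 105 explicitly. Euclid's algorithm: 105 = 1·71 + 34, 71 = 2·34 + 3, 34 = 11·3 + 1; back-substituting gives 1 = 71·71 − 48·105, so 71⁻¹ ≡ 71 (mod 105).
Then y ↦ 71(y − 31) is a two-sided inverse to ψ, so every y ∈ ℤ/105ℤ has a preimage.
So ψ is bijective.
Since ψ is bijective, we compute ψ⁻¹(18): solve 71x + 31 ≡ 18 (mod 105), i.e. 71x ≡ 92 (mod 105).
Multiplying by 71⁻¹ = 71 gives x ≡ 71·92 = 6532 = 62·105 + 22 ≡ 22 (mod 105).
Check: ψ(22) = 71·22 + 31 = 1593 = 15·105 + 18 ≡ 18 (mod 105).

22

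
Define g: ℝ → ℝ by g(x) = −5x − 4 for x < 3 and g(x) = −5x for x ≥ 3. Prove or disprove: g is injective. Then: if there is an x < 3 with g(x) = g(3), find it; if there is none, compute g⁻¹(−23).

Both pieces are strictly decreasing (slopes −5 and −5), so each is injective on its own interval.
The left piece maps (−∞, 3) onto (−19, ∞); the right piece maps [3, ∞) onto (−∞, −15].
These images overlap. In particular g(3) = −15 (right piece), and solving −5x − 4 = −15 on the left piece gives x = 11/5 < 3.
So g(11/5) = g(3) with 11/5 ≠ 3, and g is not injective. This x = 11/5 is the requested value below 3.

11/5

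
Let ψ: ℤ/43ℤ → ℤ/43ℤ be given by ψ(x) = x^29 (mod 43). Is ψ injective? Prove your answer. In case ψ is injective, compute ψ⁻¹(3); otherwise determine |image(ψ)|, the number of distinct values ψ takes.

18

Since 43 is prime, the nonzero elements of ℤ/43ℤ form a cyclic group of order 42.
As gcd(29, 42) = 1, raising to the 29th power is a bijection on this group: if a^29 ≡ b^29 then (ab^{−1})^29 = 1, and the only element of order dividing gcd(29, 42) = 1 is 1, so a = b.
With ψ(0) = 0 this makes ψ injective on all of ℤ/43ℤ, hence bijective (finite equal-size domain and codomain). In particular ψ is injective.
Since ψ is injective, we find the preimage of 3. The inverse of x ↦ x^29 on (ℤ/43ℤ)^× is x ↦ x^29, because 29·29 = 841 = 20·42 + 1 ≡ 1 (mod 42) and x^{42} = 1 for x ≠ 0 (Fermat). So ψ⁻¹(3) = 3^29 mod 43.
Repeated squaring mod 43: 3^1 ≡ 3, 3^2 ≡ 3² = 9, 3^4 ≡ 9² = 81 ≡ 38, 3^8 ≡ 38² = 1444 ≡ 25, 3^16 ≡ 25² = 625 ≡ 23. Since 29 = 16 + 8 + 4 + 1, 3^29 ≡ 23·25·38·3: 23·25 = 575 ≡ 16, then 16·38 = 608 ≡ 6, then 6·3 = 18. So 3^29 ≡ 18 (mod 43).
Hence ψ⁻¹(3) = 18.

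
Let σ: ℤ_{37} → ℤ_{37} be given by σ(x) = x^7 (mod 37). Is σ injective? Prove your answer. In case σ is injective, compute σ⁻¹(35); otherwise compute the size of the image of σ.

Since 37 is prime, the nonzero elements of ℤ_{37} form a cyclic group of order 36.
As gcd(7, 36) = 1, raising to the 7th power is a bijection on this group: if a^7 ≡ b^7 then (ab^{−1})^7 = 1, and the only element of order dividing gcd(7, 36) = 1 is 1, so a = b.
With σ(0) = 0 this makes σ injective on all of ℤ_{37}, hence bijective (finite equal-size domain and codomain). In particular σ is injective.
Since σ is injective, we find the preimage of 35. The inverse of x ↦ x^7 on (ℤ_{37})^× is x ↦ x^31, because 7·31 = 217 = 6·36 + 1 ≡ 1 (mod 36) and x^{36} = 1 for x ≠ 0 (Fermat). So σ⁻¹(35) = 35^31 mod 37.
Repeated squaring mod 37: 35^1 ≡ 35, 35^2 ≡ 35² = 1225 ≡ 4, 35^4 ≡ 4² = 16, 35^8 ≡ 16² = 256 ≡ 34, 35^16 ≡ 34² = 1156 ≡ 9. Since 31 = 16 + 8 + 4 + 2 + 1, 35^31 ≡ 9·34·16·4·35: 9·34 = 306 ≡ 10, then 10·16 = 160 ≡ 12, then 12·4 = 48 ≡ 11, then 11·35 = 385 ≡ 15. So 35^31 ≡ 15 (mod 37).
Hence σ⁻¹(35) = 15.

15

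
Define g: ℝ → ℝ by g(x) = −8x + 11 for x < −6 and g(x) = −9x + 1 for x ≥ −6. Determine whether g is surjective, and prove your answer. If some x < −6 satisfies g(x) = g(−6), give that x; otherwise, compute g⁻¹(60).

Both pieces are strictly decreasing (slopes −8 and −9), so each is injective on its own interval.
The left piece maps (−∞, −6) onto (59, ∞); the right piece maps [−6, ∞) onto (−∞, 55].
The union (59, ∞) ∪ (−∞, 55] omits the interval between 59 and 55; in particular 59 has no preimage. So g is not surjective.
Because the two images are disjoint, no x < −6 has g(x) = g(−6), so we compute g⁻¹(60): 60 lies in (59, ∞), so solve −8x + 11 = 60: x = (60 − 11)/(−8) = −49/8.

-49/8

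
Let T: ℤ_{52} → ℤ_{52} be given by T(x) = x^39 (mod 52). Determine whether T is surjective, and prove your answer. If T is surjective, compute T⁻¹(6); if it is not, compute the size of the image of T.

T(2): Repeated squaring mod 52: 2^1 ≡ 2, 2^2 ≡ 2² = 4, 2^4 ≡ 4² = 16, 2^8 ≡ 16² = 256 ≡ 48, 2^16 ≡ 48² = 2304 ≡ 16, 2^32 ≡ 16² = 256 ≡ 48. Since 39 = 32 + 4 + 2 + 1, 2^39 ≡ 48·16·4·2: 48·16 = 768 ≡ 40, then 40·4 = 160 ≡ 4, then 4·2 = 8. So 2^39 ≡ 8 (mod 52).
T(6): Repeated squaring mod 52: 6^1 ≡ 6, 6^2 ≡ 6² = 36, 6^4 ≡ 36² = 1296 ≡ 48, 6^8 ≡ 48² = 2304 ≡ 16, 6^16 ≡ 16² = 256 ≡ 48, 6^32 ≡ 48² = 2304 ≡ 16. Since 39 = 32 + 4 + 2 + 1, 6^39 ≡ 16·48·36·6: 16·48 = 768 ≡ 40, then 40·36 = 1440 ≡ 36, then 36·6 = 216 ≡ 8. So 6^39 ≡ 8 (mod 52).
So T(2) = T(6) = 8 while 2 ≠ 6, so T is not injective.
A non-injective map from the 52-element set ℤ_{52} to itself takes at most 51 distinct values, so it cannot be surjective. Thus T is not surjective.
Since T is not surjective, we determine |image(T)|. Computing x^39 mod 52 for each x (by repeated squaring, reducing mod 52 at every step), the values T(0), T(1), …, T(51) are: 0, 1, 8, 27, 12, 21, 8, 31, 44, 1, 12, 31, 12, 13, 40, 47, 40, 25, 8, 47, 44, 5, 40, 51, 44, 25, 0, 27, 8, 1, 12, 47, 8, 5, 44, 27, 12, 5, 12, 39, 40, 21, 40, 51, 8, 21, 44, 31, 40, 25, 44, 51.
The distinct values are {0, 1, 5, 8, 12, 13, 21, 25, 27, 31, 39, 40, 44, 47, 51}; there are 15 of them.

15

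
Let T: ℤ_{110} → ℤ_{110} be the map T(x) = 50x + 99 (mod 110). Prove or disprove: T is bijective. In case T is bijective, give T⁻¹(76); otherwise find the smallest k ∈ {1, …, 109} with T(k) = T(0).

Recall that injectivity means: for all u, v in the domain, T(u) = T(v) implies u = v.
We have gcd(50, 110) = 10 > 1. Taking u = 0 and v = 11: T(0) = 99 and T(11) = 50·11 + 99 = 649 ≡ 99 (mod 110).
So T(0) = T(11) while 0 ≠ 11, therefore T is not injective, hence not bijective.
Since T is not bijective, we find the least positive k with T(k) = T(0): this means 50k ≡ 0 (mod 110), i.e. 110 ∣ 50k. Since gcd(50, 110) = 10, dividing through by 10 this holds exactly when 11 ∣ 5k, and as gcd(5, 11) = 1, exactly when 11 ∣ k.
The smallest positive such k is 11.

11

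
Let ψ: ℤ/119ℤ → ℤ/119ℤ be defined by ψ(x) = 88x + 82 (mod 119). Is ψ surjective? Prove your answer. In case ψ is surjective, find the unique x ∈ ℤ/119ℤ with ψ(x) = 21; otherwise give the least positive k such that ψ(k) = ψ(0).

25

Since gcd(88, 119) = 1, 88 is invertible modulo 119. Euclid's algorithm: 119 = 1·88 + 31, 88 = 2·31 + 26, 31 = 1·26 + 5, 26 = 5·5 + 1; back-substituting gives 1 = 23·88 − 17·119, so 88⁻¹ ≡ 23 (mod 119).
For any y ∈ ℤ/119ℤ, x = 23(y − 82) mod 119 satisfies ψ(x) = 88·23(y − 82) + 82 ≡ y (since 88·23 ≡ 1 mod 119). So every y has a preimage.
Thus ψ is surjective.
Since ψ is surjective, we compute ψ⁻¹(21): solve 88x + 82 ≡ 21 (mod 119), i.e. 88x ≡ 58 (mod 119).
Multiplying by 88⁻¹ = 23 gives x ≡ 23·58 = 1334 = 11·119 + 25 ≡ 25 (mod 119).
Check: ψ(25) = 88·25 + 82 = 2282 = 19·119 + 21 ≡ 21 (mod 119).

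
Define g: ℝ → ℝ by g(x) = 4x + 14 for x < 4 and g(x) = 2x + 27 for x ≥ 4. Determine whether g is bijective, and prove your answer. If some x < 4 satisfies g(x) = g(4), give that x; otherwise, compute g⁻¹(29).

15/4

Both pieces are strictly increasing (slopes 4 and 2), so each is injective on its own interval.
The left piece maps (−∞, 4) onto (−∞, 30); the right piece maps [4, ∞) onto [35, ∞).
The images leave a gap (30 has no preimage), so g is not surjective, hence not bijective.
Because the two images are disjoint, no x < 4 has g(x) = g(4), so we compute g⁻¹(29): 29 lies in (−∞, 30), so solve 4x + 14 = 29: x = (29 − 14)/4 = 15/4.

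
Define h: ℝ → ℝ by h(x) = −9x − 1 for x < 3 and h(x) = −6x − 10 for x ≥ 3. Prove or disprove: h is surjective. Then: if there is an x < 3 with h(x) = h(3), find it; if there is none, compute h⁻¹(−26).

25/9

Both pieces are strictly decreasing (slopes −9 and −6), so each is injective on its own interval.
The left piece maps (−∞, 3) onto (−28, ∞); the right piece maps [3, ∞) onto (−∞, −28].
These images together cover ℝ, so h is surjective.
Because the two images are disjoint, no x < 3 has h(x) = h(3), so we compute h⁻¹(−26): −26 lies in (−28, ∞), so solve −9x − 1 = −26: x = (−26 + 1)/(−9) = 25/9.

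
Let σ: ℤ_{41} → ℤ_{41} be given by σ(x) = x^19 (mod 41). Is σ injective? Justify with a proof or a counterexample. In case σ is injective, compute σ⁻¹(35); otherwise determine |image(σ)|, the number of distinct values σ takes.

Since 41 is prime, the nonzero elements of ℤ_{41} form a cyclic group of order 40.
As gcd(19, 40) = 1, raising to the 19th power is a bijection on this group: if x_1^19 ≡ x_2^19 then (x_1x_2^{−1})^19 = 1, and the only element of order dividing gcd(19, 40) = 1 is 1, so x_1 = x_2.
With σ(0) = 0 this makes σ injective on all of ℤ_{41}, hence bijective (finite equal-size domain and codomain). In particular σ is injective.
Since σ is injective, we find the preimage of 35. The inverse of x ↦ x^19 on (ℤ_{41})^× is x ↦ x^19, because 19·19 = 361 = 9·40 + 1 ≡ 1 (mod 40) and x^{40} = 1 for x ≠ 0 (Fermat). So σ⁻¹(35) = 35^19 mod 41.
Repeated squaring mod 41: 35^1 ≡ 35, 35^2 ≡ 35² = 1225 ≡ 36, 35^4 ≡ 36² = 1296 ≡ 25, 35^8 ≡ 25² = 625 ≡ 10, 35^16 ≡ 10² = 100 ≡ 18. Since 19 = 16 + 2 + 1, 35^19 ≡ 18·36·35: 18·36 = 648 ≡ 33, then 33·35 = 1155 ≡ 7. So 35^19 ≡ 7 (mod 41).
Hence σ⁻¹(35) = 7.

7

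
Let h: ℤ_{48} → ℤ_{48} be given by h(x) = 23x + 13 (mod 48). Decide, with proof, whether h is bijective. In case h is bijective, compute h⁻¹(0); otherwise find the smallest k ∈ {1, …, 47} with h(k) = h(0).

Recall: h is injective if h(a) = h(b) implies a = b.
If h(a) = h(b), then 23a ≡ 23b (mod 48). Because gcd(23, 48) = 1, we may cancel 23 to get a ≡ b (mod 48).
We now compute 23⁻¹ mod 48 explicitly. Euclid's algorithm: 48 = 2·23 + 2, 23 = 11·2 + 1; back-substituting gives 1 = 23·23 − 11·48, so 23⁻¹ ≡ 23 (mod 48).
For any y ∈ ℤ_{48}, x = 23(y − 13) mod 48 satisfies h(x) = 23·23(y − 13) + 13 ≡ y (since 23·23 ≡ 1 mod 48). So every y has a preimage.
Hence h is bijective.
Since h is bijective, we compute h⁻¹(0): solve 23x + 13 ≡ 0 (mod 48), i.e. 23x ≡ 35 (mod 48).
Multiplying by 23⁻¹ = 23 gives x ≡ 23·35 = 805 = 16·48 + 37 ≡ 37 (mod 48).
Check: h(37) = 23·37 + 13 = 864 = 18·48 + 0 ≡ 0 (mod 48).

37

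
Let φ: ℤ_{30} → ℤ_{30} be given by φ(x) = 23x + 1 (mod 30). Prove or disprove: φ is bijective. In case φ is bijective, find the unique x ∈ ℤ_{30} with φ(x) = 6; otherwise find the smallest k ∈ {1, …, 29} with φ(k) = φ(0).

If φ(u) = φ(v), then 23u ≡ 23v (mod 30). Because gcd(23, 30) = 1, we may cancel 23 to get u ≡ v (mod 30).
We now compute 23⁻¹ mod 30 explicitly. Euclid's algorithm: 30 = 1·23 + 7, 23 = 3·7 + 2, 7 = 3·2 + 1; back-substituting gives 1 = 17·23 − 13·30, so 23⁻¹ ≡ 17 (mod 30).
Then y ↦ 17(y − 1) is a two-sided inverse to φ, so every y ∈ ℤ_{30} has a preimage.
Hence φ is bijective.
Since φ is bijective, we compute φ⁻¹(6): solve 23x + 1 ≡ 6 (mod 30), i.e. 23x ≡ 5 (mod 30).
Multiplying by 23⁻¹ = 17 gives x ≡ 17·5 = 85 = 2·30 + 25 ≡ 25 (mod 30).
Check: φ(25) = 23·25 + 1 = 576 = 19·30 + 6 ≡ 6 (mod 30).

25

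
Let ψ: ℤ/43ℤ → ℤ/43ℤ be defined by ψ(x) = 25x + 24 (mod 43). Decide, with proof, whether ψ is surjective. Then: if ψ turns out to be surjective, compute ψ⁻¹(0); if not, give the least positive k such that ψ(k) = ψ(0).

30

Recall that ψ is surjective if every y in the codomain equals ψ(x) for some x in the domain.
Since gcd(25, 43) = 1, 25 is invertible modulo 43. Euclid's algorithm: 43 = 1·25 + 18, 25 = 1·18 + 7, 18 = 2·7 + 4, 7 = 1·4 + 3, 4 = 1·3 + 1; back-substituting gives 1 = 31·25 − 18·43, so 25⁻¹ ≡ 31 (mod 43).
Then y ↦ 31(y − 24) is a two-sided inverse to ψ, so every y ∈ ℤ/43ℤ has a preimage.
Hence ψ is surjective.
Since ψ is surjective, we find ψ⁻¹(0): we need 25x ≡ 0 − 24 ≡ 19 (mod 43). Using 25⁻¹ = 31: x ≡ 31·19 = 589 = 13·43 + 30, so x = 30.
Check: ψ(30) = 25·30 + 24 = 774 = 18·43 + 0 ≡ 0 (mod 43).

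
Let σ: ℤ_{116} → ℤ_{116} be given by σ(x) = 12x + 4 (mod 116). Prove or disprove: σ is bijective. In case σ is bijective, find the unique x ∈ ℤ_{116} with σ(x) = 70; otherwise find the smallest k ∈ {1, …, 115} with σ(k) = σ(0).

29

We have gcd(12, 116) = 4 > 1. Taking x_1 = 0 and x_2 = 29: σ(0) = 4 and σ(29) = 12·29 + 4 = 352 ≡ 4 (mod 116).
So σ(0) = σ(29) while 0 ≠ 29, therefore σ is not injective, hence not bijective.
Since σ is not bijective, we find the least positive k with σ(k) = σ(0): this means 12k ≡ 0 (mod 116), i.e. 116 ∣ 12k. Since gcd(12, 116) = 4, dividing through by 4 this holds exactly when 29 ∣ 3k, and as gcd(3, 29) = 1, exactly when 29 ∣ k.
The smallest positive such k is 29.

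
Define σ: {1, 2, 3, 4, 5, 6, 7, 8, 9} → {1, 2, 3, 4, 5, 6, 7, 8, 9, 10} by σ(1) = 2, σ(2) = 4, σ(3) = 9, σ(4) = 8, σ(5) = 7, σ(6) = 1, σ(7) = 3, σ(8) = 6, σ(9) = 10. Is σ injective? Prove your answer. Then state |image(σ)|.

The values σ(1), …, σ(9) are 2, 4, 9, 8, 7, 1, 3, 6, 10 — all distinct.
So σ(u) = σ(v) only when u = v, and σ is injective.
The image of σ is {1, 2, 3, 4, 6, 7, 8, 9, 10}, which has 9 elements.

9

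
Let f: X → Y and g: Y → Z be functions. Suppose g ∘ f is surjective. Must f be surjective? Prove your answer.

No. Take X = {0}, Y = {0, 1, 2}, Z = {0}, f(a) = 0 for every a ∈ X, and g(b) = 0 for every b ∈ Y.
Then g ∘ f is surjective onto {0}, but 2 ∈ Y has no preimage under f, so f is not surjective.

not surjective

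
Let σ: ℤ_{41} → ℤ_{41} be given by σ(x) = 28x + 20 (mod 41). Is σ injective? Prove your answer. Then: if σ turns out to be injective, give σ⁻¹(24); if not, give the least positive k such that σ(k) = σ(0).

If σ(a) = σ(b), then 28a ≡ 28b (mod 41). Because gcd(28, 41) = 1, we may cancel 28 to get a ≡ b (mod 41).
Therefore σ is injective.
We now compute 28⁻¹ mod 41 explicitly. Euclid's algorithm: 41 = 1·28 + 13, 28 = 2·13 + 2, 13 = 6·2 + 1; back-substituting gives 1 = 22·28 − 15·41, so 28⁻¹ ≡ 22 (mod 41).
Since σ is injective, we find σ⁻¹(24): we need 28x ≡ 24 − 20 ≡ 4 (mod 41). Using 28⁻¹ = 22: x ≡ 22·4 = 88 = 2·41 + 6, so x = 6.
Check: σ(6) = 28·6 + 20 = 188 = 4·41 + 24 ≡ 24 (mod 41).

6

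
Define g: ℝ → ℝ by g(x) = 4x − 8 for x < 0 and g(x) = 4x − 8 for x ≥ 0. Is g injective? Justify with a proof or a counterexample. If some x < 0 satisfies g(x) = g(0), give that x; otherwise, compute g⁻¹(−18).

-5/2

Both pieces are strictly increasing (slopes 4 and 4), so each is injective on its own interval.
The left piece maps (−∞, 0) onto (−∞, −8); the right piece maps [0, ∞) onto [−8, ∞).
These images are disjoint, so no value is attained by both pieces. So g is injective.
Because the two images are disjoint, no x < 0 has g(x) = g(0), so we compute g⁻¹(−18): −18 lies in (−∞, −8), so solve 4x − 8 = −18: x = (−18 + 8)/4 = −5/2.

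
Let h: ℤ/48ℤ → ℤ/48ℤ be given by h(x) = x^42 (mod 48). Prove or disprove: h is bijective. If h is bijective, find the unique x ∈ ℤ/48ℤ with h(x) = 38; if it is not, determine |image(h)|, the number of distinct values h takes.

6

h(2): Repeated squaring mod 48: 2^1 ≡ 2, 2^2 ≡ 2² = 4, 2^4 ≡ 4² = 16, 2^8 ≡ 16² = 256 ≡ 16, 2^16 ≡ 16² = 256 ≡ 16, 2^32 ≡ 16² = 256 ≡ 16. Since 42 = 32 + 8 + 2, 2^42 ≡ 16·16·4: 16·16 = 256 ≡ 16, then 16·4 = 64 ≡ 16. So 2^42 ≡ 16 (mod 48).
h(4): Repeated squaring mod 48: 4^1 ≡ 4, 4^2 ≡ 4² = 16, 4^4 ≡ 16² = 256 ≡ 16, 4^8 ≡ 16² = 256 ≡ 16, 4^16 ≡ 16² = 256 ≡ 16, 4^32 ≡ 16² = 256 ≡ 16. Since 42 = 32 + 8 + 2, 4^42 ≡ 16·16·16: 16·16 = 256 ≡ 16, then 16·16 = 256 ≡ 16. So 4^42 ≡ 16 (mod 48).
So h(2) = h(4) = 16 while 2 ≠ 4, therefore h is not injective, hence not bijective.
Since h is not bijective, we determine |image(h)|. Computing x^42 mod 48 for each x (by repeated squaring, reducing mod 48 at every step), the values h(0), h(1), …, h(47) are: 0, 1, 16, 9, 16, 25, 0, 1, 16, 33, 16, 25, 0, 25, 16, 33, 16, 1, 0, 25, 16, 9, 16, 1, 0, 1, 16, 9, 16, 25, 0, 1, 16, 33, 16, 25, 0, 25, 16, 33, 16, 1, 0, 25, 16, 9, 16, 1.
The distinct values are {0, 1, 9, 16, 25, 33}; there are 6 of them.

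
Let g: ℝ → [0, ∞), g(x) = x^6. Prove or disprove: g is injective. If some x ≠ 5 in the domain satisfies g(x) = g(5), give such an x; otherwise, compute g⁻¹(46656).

-5

g(5) = 15625 = (−5)^6 = g(−5) (since 6 is even), with 5 ≠ −5. So g is not injective.
For the follow-up, such an x exists: taking x = −5 ∈ ℝ gives g(−5) = 15625 = g(5) with −5 ≠ 5.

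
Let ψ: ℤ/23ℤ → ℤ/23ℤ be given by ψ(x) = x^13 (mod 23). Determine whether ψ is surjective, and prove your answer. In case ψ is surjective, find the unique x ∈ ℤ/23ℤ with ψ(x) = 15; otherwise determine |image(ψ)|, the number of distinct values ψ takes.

10

Since 23 is prime, the nonzero elements of ℤ/23ℤ form a cyclic group of order 22.
As gcd(13, 22) = 1, raising to the 13th power is a bijection on this group: if a^13 ≡ b^13 then (ab^{−1})^13 = 1, and the only element of order dividing gcd(13, 22) = 1 is 1, so a = b.
With ψ(0) = 0 this makes ψ injective on all of ℤ/23ℤ, hence bijective (finite equal-size domain and codomain). In particular ψ is surjective.
Since ψ is surjective, we find the preimage of 15. The inverse of x ↦ x^13 on (ℤ/23ℤ)^× is x ↦ x^17, because 13·17 = 221 = 10·22 + 1 ≡ 1 (mod 22) and x^{22} = 1 for x ≠ 0 (Fermat). So ψ⁻¹(15) = 15^17 mod 23.
Repeated squaring mod 23: 15^1 ≡ 15, 15^2 ≡ 15² = 225 ≡ 18, 15^4 ≡ 18² = 324 ≡ 2, 15^8 ≡ 2² = 4, 15^16 ≡ 4² = 16. Since 17 = 16 + 1, 15^17 ≡ 16·15: 16·15 = 240 ≡ 10. So 15^17 ≡ 10 (mod 23).
Hence ψ⁻¹(15) = 10.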